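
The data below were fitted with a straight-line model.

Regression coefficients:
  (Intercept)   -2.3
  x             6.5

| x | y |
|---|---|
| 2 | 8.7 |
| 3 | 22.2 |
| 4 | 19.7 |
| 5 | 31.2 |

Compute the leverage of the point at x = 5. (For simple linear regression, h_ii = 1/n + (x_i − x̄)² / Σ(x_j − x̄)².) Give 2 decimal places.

x̄ = (2 + 3 + 4 + 5)/4 = 3.5
Σ(x − x̄)² = 2.25 + 0.25 + 0.25 + 2.25 = 5
h = 1/4 + (1.5)²/5 = 0.25 + 0.45 = 0.70

h = 0.70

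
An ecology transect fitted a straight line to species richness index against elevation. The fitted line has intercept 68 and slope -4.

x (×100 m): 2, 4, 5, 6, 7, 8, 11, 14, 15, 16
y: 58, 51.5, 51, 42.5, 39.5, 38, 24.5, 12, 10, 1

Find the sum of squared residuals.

x=2: ŷ = 68 − 4·2 = 60; e = 58 − 60 = -2
x=4: ŷ = 68 − 4·4 = 52; e = 51.5 − 52 = -0.5
x=5: ŷ = 68 − 4·5 = 48; e = 51 − 48 = 3
x=6: ŷ = 68 − 4·6 = 44; e = 42.5 − 44 = -1.5
x=7: ŷ = 68 − 4·7 = 40; e = 39.5 − 40 = -0.5
x=8: ŷ = 68 − 4·8 = 36; e = 38 − 36 = 2
x=11: ŷ = 68 − 4·11 = 24; e = 24.5 − 24 = 0.5
x=14: ŷ = 68 − 4·14 = 12; e = 12 − 12 = 0
x=15: ŷ = 68 − 4·15 = 8; e = 10 − 8 = 2
x=16: ŷ = 68 − 4·16 = 4; e = 1 − 4 = -3
SSE = 4 + 0.25 + 9 + 2.25 + 0.25 + 4 + 0.25 + 0 + 4 + 9 = 33

SSE = 33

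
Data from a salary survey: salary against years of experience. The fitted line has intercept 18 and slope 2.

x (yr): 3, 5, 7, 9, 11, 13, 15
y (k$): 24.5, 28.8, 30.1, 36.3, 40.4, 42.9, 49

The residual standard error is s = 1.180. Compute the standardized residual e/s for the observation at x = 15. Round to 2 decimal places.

ŷ = 18 + 2·15 = 48
e = 49 − 48 = 1
e/s = 1 / 1.180 = 0.85

0.85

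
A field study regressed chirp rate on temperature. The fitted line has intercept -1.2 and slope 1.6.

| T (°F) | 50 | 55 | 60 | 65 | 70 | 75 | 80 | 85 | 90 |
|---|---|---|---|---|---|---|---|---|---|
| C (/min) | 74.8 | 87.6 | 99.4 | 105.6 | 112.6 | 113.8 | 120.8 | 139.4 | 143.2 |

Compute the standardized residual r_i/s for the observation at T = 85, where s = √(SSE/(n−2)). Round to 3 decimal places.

T=50: ŷ = -1.2 + 1.6·50 = 78.8; r = 74.8 − 78.8 = -4
T=55: ŷ = -1.2 + 1.6·55 = 86.8; r = 87.6 − 86.8 = 0.8
T=60: ŷ = -1.2 + 1.6·60 = 94.8; r = 99.4 − 94.8 = 4.6
T=65: ŷ = -1.2 + 1.6·65 = 102.8; r = 105.6 − 102.8 = 2.8
T=70: ŷ = -1.2 + 1.6·70 = 110.8; r = 112.6 − 110.8 = 1.8
T=75: ŷ = -1.2 + 1.6·75 = 118.8; r = 113.8 − 118.8 = -5
T=80: ŷ = -1.2 + 1.6·80 = 126.8; r = 120.8 − 126.8 = -6
T=85: ŷ = -1.2 + 1.6·85 = 134.8; r = 139.4 − 134.8 = 4.6
T=90: ŷ = -1.2 + 1.6·90 = 142.8; r = 143.2 − 142.8 = 0.4
SSE = 16 + 0.64 + 21.16 + 7.84 + 3.24 + 25 + 36 + 21.16 + 0.16 = 131.2
s = √(131.2/7) = 4.3293
r/s = 4.6 / 4.3293 = 1.063

1.063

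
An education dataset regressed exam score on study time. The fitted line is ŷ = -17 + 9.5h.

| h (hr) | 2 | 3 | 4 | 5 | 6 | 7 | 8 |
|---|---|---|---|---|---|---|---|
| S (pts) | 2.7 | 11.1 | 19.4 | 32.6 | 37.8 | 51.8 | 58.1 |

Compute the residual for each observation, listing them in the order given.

h=2: ŷ = -17 + 9.5·2 = 2; r = 2.7 − 2 = 0.7
h=3: ŷ = -17 + 9.5·3 = 11.5; r = 11.1 − 11.5 = -0.4
h=4: ŷ = -17 + 9.5·4 = 21; r = 19.4 − 21 = -1.6
h=5: ŷ = -17 + 9.5·5 = 30.5; r = 32.6 − 30.5 = 2.1
h=6: ŷ = -17 + 9.5·6 = 40; r = 37.8 − 40 = -2.2
h=7: ŷ = -17 + 9.5·7 = 49.5; r = 51.8 − 49.5 = 2.3
h=8: ŷ = -17 + 9.5·8 = 59; r = 58.1 − 59 = -0.9

0.7, -0.4, -1.6, 2.1, -2.2, 2.3, -0.9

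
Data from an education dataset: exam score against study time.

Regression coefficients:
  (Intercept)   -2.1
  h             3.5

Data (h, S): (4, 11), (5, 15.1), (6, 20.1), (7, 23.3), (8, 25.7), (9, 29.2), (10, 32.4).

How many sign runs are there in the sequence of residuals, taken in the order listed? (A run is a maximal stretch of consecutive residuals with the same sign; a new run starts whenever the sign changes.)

3 runs

h=4: ŷ = -2.1 + 3.5·4 = 11.9; r = 11 − 11.9 = -0.9
h=5: ŷ = -2.1 + 3.5·5 = 15.4; r = 15.1 − 15.4 = -0.3
h=6: ŷ = -2.1 + 3.5·6 = 18.9; r = 20.1 − 18.9 = 1.2
h=7: ŷ = -2.1 + 3.5·7 = 22.4; r = 23.3 − 22.4 = 0.9
h=8: ŷ = -2.1 + 3.5·8 = 25.9; r = 25.7 − 25.9 = -0.2
h=9: ŷ = -2.1 + 3.5·9 = 29.4; r = 29.2 − 29.4 = -0.2
h=10: ŷ = -2.1 + 3.5·10 = 32.9; r = 32.4 − 32.9 = -0.5
Signs: − − + + − − −
Runs: −×2, +×2, −×3 → 3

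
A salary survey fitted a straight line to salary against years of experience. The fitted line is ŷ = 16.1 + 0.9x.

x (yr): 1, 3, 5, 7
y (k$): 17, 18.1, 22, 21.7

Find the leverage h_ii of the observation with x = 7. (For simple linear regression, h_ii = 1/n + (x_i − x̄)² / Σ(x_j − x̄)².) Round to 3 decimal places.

h = 0.700

x̄ = (1 + 3 + 5 + 7)/4 = 4
Σ(x − x̄)² = 9 + 1 + 1 + 9 = 20
h = 1/4 + (3)²/20 = 0.25 + 0.45 = 0.700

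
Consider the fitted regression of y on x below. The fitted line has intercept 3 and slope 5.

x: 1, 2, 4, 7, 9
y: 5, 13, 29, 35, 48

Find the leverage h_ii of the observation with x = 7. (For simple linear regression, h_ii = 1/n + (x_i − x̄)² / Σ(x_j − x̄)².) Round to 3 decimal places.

x̄ = (1 + 2 + 4 + 7 + 9)/5 = 4.6
Σ(x − x̄)² = 12.96 + 6.76 + 0.36 + 5.76 + 19.36 = 45.2
h = 1/5 + (2.4)²/45.2 = 0.2 + 0.127434 = 0.327

h = 0.327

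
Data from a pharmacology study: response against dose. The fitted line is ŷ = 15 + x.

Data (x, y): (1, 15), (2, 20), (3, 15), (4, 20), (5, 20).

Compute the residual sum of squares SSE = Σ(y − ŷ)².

SSE = 20

x=1: ŷ = 15 + 1 = 16; e = 15 − 16 = -1
x=2: ŷ = 15 + 2 = 17; e = 20 − 17 = 3
x=3: ŷ = 15 + 3 = 18; e = 15 − 18 = -3
x=4: ŷ = 15 + 4 = 19; e = 20 − 19 = 1
x=5: ŷ = 15 + 5 = 20; e = 20 − 20 = 0
SSE = 1 + 9 + 9 + 1 + 0 = 20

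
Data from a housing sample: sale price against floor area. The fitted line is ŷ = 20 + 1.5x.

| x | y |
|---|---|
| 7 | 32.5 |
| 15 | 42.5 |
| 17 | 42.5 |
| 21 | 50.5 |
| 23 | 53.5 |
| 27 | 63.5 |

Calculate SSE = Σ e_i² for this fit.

SSE = 24

x=7: ŷ = 20 + 1.5·7 = 30.5; e = 32.5 − 30.5 = 2
x=15: ŷ = 20 + 1.5·15 = 42.5; e = 42.5 − 42.5 = 0
x=17: ŷ = 20 + 1.5·17 = 45.5; e = 42.5 − 45.5 = -3
x=21: ŷ = 20 + 1.5·21 = 51.5; e = 50.5 − 51.5 = -1
x=23: ŷ = 20 + 1.5·23 = 54.5; e = 53.5 − 54.5 = -1
x=27: ŷ = 20 + 1.5·27 = 60.5; e = 63.5 − 60.5 = 3
SSE = 4 + 0 + 9 + 1 + 1 + 9 = 24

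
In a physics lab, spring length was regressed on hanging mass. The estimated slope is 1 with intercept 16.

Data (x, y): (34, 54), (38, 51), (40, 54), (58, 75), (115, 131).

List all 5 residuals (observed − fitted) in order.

4, -3, -2, 1, 0

x=34: ŷ = 16 + 34 = 50; e = 54 − 50 = 4
x=38: ŷ = 16 + 38 = 54; e = 51 − 54 = -3
x=40: ŷ = 16 + 40 = 56; e = 54 − 56 = -2
x=58: ŷ = 16 + 58 = 74; e = 75 − 74 = 1
x=115: ŷ = 16 + 115 = 131; e = 131 − 131 = 0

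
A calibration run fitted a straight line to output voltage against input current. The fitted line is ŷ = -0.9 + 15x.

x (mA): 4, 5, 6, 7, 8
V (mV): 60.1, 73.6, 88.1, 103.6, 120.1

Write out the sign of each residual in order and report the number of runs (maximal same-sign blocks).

3 runs

x=4: ŷ = -0.9 + 15·4 = 59.1; r = 60.1 − 59.1 = 1
x=5: ŷ = -0.9 + 15·5 = 74.1; r = 73.6 − 74.1 = -0.5
x=6: ŷ = -0.9 + 15·6 = 89.1; r = 88.1 − 89.1 = -1
x=7: ŷ = -0.9 + 15·7 = 104.1; r = 103.6 − 104.1 = -0.5
x=8: ŷ = -0.9 + 15·8 = 119.1; r = 120.1 − 119.1 = 1
Signs: + − − − +
Runs: +×1, −×3, +×1 → 3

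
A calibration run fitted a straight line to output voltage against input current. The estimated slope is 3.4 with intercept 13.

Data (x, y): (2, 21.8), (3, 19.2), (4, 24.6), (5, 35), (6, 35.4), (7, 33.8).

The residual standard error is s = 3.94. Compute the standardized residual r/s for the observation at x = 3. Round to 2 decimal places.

-1.02

ŷ = 13 + 3.4·3 = 23.2
r = 19.2 − 23.2 = -4
r/s = -4 / 3.94 = -1.02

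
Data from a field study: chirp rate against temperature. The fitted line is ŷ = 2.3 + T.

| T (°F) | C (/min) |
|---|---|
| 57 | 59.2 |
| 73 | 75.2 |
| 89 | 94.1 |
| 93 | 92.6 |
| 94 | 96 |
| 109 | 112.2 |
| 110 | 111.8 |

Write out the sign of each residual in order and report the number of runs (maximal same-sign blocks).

T=57: ŷ = 2.3 + 57 = 59.3; r = 59.2 − 59.3 = -0.1
T=73: ŷ = 2.3 + 73 = 75.3; r = 75.2 − 75.3 = -0.1
T=89: ŷ = 2.3 + 89 = 91.3; r = 94.1 − 91.3 = 2.8
T=93: ŷ = 2.3 + 93 = 95.3; r = 92.6 − 95.3 = -2.7
T=94: ŷ = 2.3 + 94 = 96.3; r = 96 − 96.3 = -0.3
T=109: ŷ = 2.3 + 109 = 111.3; r = 112.2 − 111.3 = 0.9
T=110: ŷ = 2.3 + 110 = 112.3; r = 111.8 − 112.3 = -0.5
Signs: − − + − − + −
Runs: −×2, +×1, −×2, +×1, −×1 → 5

5 runs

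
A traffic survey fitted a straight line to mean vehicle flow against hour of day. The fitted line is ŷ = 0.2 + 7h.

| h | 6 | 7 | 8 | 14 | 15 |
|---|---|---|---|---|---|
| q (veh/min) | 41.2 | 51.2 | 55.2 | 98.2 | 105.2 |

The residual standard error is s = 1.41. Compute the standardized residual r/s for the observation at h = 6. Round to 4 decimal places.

ŷ = 0.2 + 7·6 = 42.2
r = 41.2 − 42.2 = -1
r/s = -1 / 1.41 = -0.7092

-0.7092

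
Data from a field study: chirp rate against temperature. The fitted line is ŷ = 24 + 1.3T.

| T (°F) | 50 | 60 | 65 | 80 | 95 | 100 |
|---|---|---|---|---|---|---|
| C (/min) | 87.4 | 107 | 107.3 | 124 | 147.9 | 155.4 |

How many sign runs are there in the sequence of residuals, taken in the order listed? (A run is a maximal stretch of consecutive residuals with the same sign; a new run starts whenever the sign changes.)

T=50: ŷ = 24 + 1.3·50 = 89; e = 87.4 − 89 = -1.6
T=60: ŷ = 24 + 1.3·60 = 102; e = 107 − 102 = 5
T=65: ŷ = 24 + 1.3·65 = 108.5; e = 107.3 − 108.5 = -1.2
T=80: ŷ = 24 + 1.3·80 = 128; e = 124 − 128 = -4
T=95: ŷ = 24 + 1.3·95 = 147.5; e = 147.9 − 147.5 = 0.4
T=100: ŷ = 24 + 1.3·100 = 154; e = 155.4 − 154 = 1.4
Signs: − + − − + +
Runs: −×1, +×1, −×2, +×2 → 4

4 runs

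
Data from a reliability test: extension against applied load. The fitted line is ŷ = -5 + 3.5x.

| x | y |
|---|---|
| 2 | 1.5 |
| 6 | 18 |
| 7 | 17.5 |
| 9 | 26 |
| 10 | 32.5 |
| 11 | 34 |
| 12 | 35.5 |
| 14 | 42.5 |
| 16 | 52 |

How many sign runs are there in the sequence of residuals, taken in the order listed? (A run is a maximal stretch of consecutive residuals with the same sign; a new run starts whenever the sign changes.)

x=2: ŷ = -5 + 3.5·2 = 2; e = 1.5 − 2 = -0.5
x=6: ŷ = -5 + 3.5·6 = 16; e = 18 − 16 = 2
x=7: ŷ = -5 + 3.5·7 = 19.5; e = 17.5 − 19.5 = -2
x=9: ŷ = -5 + 3.5·9 = 26.5; e = 26 − 26.5 = -0.5
x=10: ŷ = -5 + 3.5·10 = 30; e = 32.5 − 30 = 2.5
x=11: ŷ = -5 + 3.5·11 = 33.5; e = 34 − 33.5 = 0.5
x=12: ŷ = -5 + 3.5·12 = 37; e = 35.5 − 37 = -1.5
x=14: ŷ = -5 + 3.5·14 = 44; e = 42.5 − 44 = -1.5
x=16: ŷ = -5 + 3.5·16 = 51; e = 52 − 51 = 1
Signs: − + − − + + − − +
Runs: −×1, +×1, −×2, +×2, −×2, +×1 → 6

6 runs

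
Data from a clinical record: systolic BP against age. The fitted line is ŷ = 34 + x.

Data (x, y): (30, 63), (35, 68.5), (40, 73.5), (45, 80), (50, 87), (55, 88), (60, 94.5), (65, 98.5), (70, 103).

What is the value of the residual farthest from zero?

x=30: ŷ = 34 + 30 = 64; e = 63 − 64 = -1
x=35: ŷ = 34 + 35 = 69; e = 68.5 − 69 = -0.5
x=40: ŷ = 34 + 40 = 74; e = 73.5 − 74 = -0.5
x=45: ŷ = 34 + 45 = 79; e = 80 − 79 = 1
x=50: ŷ = 34 + 50 = 84; e = 87 − 84 = 3
x=55: ŷ = 34 + 55 = 89; e = 88 − 89 = -1
x=60: ŷ = 34 + 60 = 94; e = 94.5 − 94 = 0.5
x=65: ŷ = 34 + 65 = 99; e = 98.5 − 99 = -0.5
x=70: ŷ = 34 + 70 = 104; e = 103 − 104 = -1
Largest |e| is 3 at x = 50, residual 3.

e = 3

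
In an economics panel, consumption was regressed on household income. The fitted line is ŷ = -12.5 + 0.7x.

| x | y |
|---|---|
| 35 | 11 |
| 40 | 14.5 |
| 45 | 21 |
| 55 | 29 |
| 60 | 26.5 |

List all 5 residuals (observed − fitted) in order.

-1, -1, 2, 3, -3

x=35: ŷ = -12.5 + 0.7·35 = 12; r = 11 − 12 = -1
x=40: ŷ = -12.5 + 0.7·40 = 15.5; r = 14.5 − 15.5 = -1
x=45: ŷ = -12.5 + 0.7·45 = 19; r = 21 − 19 = 2
x=55: ŷ = -12.5 + 0.7·55 = 26; r = 29 − 26 = 3
x=60: ŷ = -12.5 + 0.7·60 = 29.5; r = 26.5 − 29.5 = -3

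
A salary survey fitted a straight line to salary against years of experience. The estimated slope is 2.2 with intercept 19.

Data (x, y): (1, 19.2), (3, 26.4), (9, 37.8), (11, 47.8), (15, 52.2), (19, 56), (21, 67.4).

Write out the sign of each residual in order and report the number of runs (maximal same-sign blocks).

x=1: ŷ = 19 + 2.2·1 = 21.2; e = 19.2 − 21.2 = -2
x=3: ŷ = 19 + 2.2·3 = 25.6; e = 26.4 − 25.6 = 0.8
x=9: ŷ = 19 + 2.2·9 = 38.8; e = 37.8 − 38.8 = -1
x=11: ŷ = 19 + 2.2·11 = 43.2; e = 47.8 − 43.2 = 4.6
x=15: ŷ = 19 + 2.2·15 = 52; e = 52.2 − 52 = 0.2
x=19: ŷ = 19 + 2.2·19 = 60.8; e = 56 − 60.8 = -4.8
x=21: ŷ = 19 + 2.2·21 = 65.2; e = 67.4 − 65.2 = 2.2
Signs: − + − + + − +
Runs: −×1, +×1, −×1, +×2, −×1, +×1 → 6

6 runs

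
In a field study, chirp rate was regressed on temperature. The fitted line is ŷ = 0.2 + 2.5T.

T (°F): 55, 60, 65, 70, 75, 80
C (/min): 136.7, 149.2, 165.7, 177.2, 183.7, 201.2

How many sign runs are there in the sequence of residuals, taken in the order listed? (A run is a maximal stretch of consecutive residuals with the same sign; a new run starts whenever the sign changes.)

4 runs

T=55: ŷ = 0.2 + 2.5·55 = 137.7; e = 136.7 − 137.7 = -1
T=60: ŷ = 0.2 + 2.5·60 = 150.2; e = 149.2 − 150.2 = -1
T=65: ŷ = 0.2 + 2.5·65 = 162.7; e = 165.7 − 162.7 = 3
T=70: ŷ = 0.2 + 2.5·70 = 175.2; e = 177.2 − 175.2 = 2
T=75: ŷ = 0.2 + 2.5·75 = 187.7; e = 183.7 − 187.7 = -4
T=80: ŷ = 0.2 + 2.5·80 = 200.2; e = 201.2 − 200.2 = 1
Signs: − − + + − +
Runs: −×2, +×2, −×1, +×1 → 4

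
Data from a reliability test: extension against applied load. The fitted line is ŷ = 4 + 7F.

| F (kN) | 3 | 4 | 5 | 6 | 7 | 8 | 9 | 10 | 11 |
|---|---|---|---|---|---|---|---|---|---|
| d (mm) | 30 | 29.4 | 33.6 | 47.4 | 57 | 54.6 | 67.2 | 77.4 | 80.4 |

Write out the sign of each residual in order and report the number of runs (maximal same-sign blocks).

F=3: ŷ = 4 + 7·3 = 25; r = 30 − 25 = 5
F=4: ŷ = 4 + 7·4 = 32; r = 29.4 − 32 = -2.6
F=5: ŷ = 4 + 7·5 = 39; r = 33.6 − 39 = -5.4
F=6: ŷ = 4 + 7·6 = 46; r = 47.4 − 46 = 1.4
F=7: ŷ = 4 + 7·7 = 53; r = 57 − 53 = 4
F=8: ŷ = 4 + 7·8 = 60; r = 54.6 − 60 = -5.4
F=9: ŷ = 4 + 7·9 = 67; r = 67.2 − 67 = 0.2
F=10: ŷ = 4 + 7·10 = 74; r = 77.4 − 74 = 3.4
F=11: ŷ = 4 + 7·11 = 81; r = 80.4 − 81 = -0.6
Signs: + − − + + − + + −
Runs: +×1, −×2, +×2, −×1, +×2, −×1 → 6

6 runs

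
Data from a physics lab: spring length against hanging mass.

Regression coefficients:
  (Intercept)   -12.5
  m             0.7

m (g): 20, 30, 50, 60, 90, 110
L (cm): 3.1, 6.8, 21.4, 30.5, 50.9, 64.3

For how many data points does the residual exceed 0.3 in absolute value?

5

m=20: L̂ = -12.5 + 0.7·20 = 1.5; e = 3.1 − 1.5 = 1.6
m=30: L̂ = -12.5 + 0.7·30 = 8.5; e = 6.8 − 8.5 = -1.7
m=50: L̂ = -12.5 + 0.7·50 = 22.5; e = 21.4 − 22.5 = -1.1
m=60: L̂ = -12.5 + 0.7·60 = 29.5; e = 30.5 − 29.5 = 1
m=90: L̂ = -12.5 + 0.7·90 = 50.5; e = 50.9 − 50.5 = 0.4
m=110: L̂ = -12.5 + 0.7·110 = 64.5; e = 64.3 − 64.5 = -0.2
|e| > 0.3: m=20 (|e|=1.6), m=30 (|e|=1.7), m=50 (|e|=1.1), m=60 (|e|=1), m=90 (|e|=0.4) → 5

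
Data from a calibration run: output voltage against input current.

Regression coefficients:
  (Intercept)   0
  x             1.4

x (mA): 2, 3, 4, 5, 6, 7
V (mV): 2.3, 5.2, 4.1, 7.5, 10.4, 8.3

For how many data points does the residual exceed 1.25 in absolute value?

x=2: ŷ = 1.4·2 = 2.8; e = 2.3 − 2.8 = -0.5
x=3: ŷ = 1.4·3 = 4.2; e = 5.2 − 4.2 = 1
x=4: ŷ = 1.4·4 = 5.6; e = 4.1 − 5.6 = -1.5
x=5: ŷ = 1.4·5 = 7; e = 7.5 − 7 = 0.5
x=6: ŷ = 1.4·6 = 8.4; e = 10.4 − 8.4 = 2
x=7: ŷ = 1.4·7 = 9.8; e = 8.3 − 9.8 = -1.5
|e| > 1.25: x=4 (|e|=1.5), x=6 (|e|=2), x=7 (|e|=1.5) → 3

3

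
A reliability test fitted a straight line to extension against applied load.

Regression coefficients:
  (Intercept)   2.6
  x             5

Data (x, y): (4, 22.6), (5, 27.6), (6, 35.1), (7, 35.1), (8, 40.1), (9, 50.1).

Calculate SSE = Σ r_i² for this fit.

x=4: ŷ = 2.6 + 5·4 = 22.6; r = 22.6 − 22.6 = 0
x=5: ŷ = 2.6 + 5·5 = 27.6; r = 27.6 − 27.6 = 0
x=6: ŷ = 2.6 + 5·6 = 32.6; r = 35.1 − 32.6 = 2.5
x=7: ŷ = 2.6 + 5·7 = 37.6; r = 35.1 − 37.6 = -2.5
x=8: ŷ = 2.6 + 5·8 = 42.6; r = 40.1 − 42.6 = -2.5
x=9: ŷ = 2.6 + 5·9 = 47.6; r = 50.1 − 47.6 = 2.5
SSE = 0 + 0 + 6.25 + 6.25 + 6.25 + 6.25 = 25

SSE = 25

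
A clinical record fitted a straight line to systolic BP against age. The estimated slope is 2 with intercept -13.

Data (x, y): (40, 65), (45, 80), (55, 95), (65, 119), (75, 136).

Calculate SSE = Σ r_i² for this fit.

x=40: ŷ = -13 + 2·40 = 67; r = 65 − 67 = -2
x=45: ŷ = -13 + 2·45 = 77; r = 80 − 77 = 3
x=55: ŷ = -13 + 2·55 = 97; r = 95 − 97 = -2
x=65: ŷ = -13 + 2·65 = 117; r = 119 − 117 = 2
x=75: ŷ = -13 + 2·75 = 137; r = 136 − 137 = -1
SSE = 4 + 9 + 4 + 4 + 1 = 22

SSE = 22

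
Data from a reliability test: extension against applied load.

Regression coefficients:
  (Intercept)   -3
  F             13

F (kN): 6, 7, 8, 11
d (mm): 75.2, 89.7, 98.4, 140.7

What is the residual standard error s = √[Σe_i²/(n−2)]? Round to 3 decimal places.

F=6: d̂ = -3 + 13·6 = 75; e = 75.2 − 75 = 0.2
F=7: d̂ = -3 + 13·7 = 88; e = 89.7 − 88 = 1.7
F=8: d̂ = -3 + 13·8 = 101; e = 98.4 − 101 = -2.6
F=11: d̂ = -3 + 13·11 = 140; e = 140.7 − 140 = 0.7
SSE = 0.04 + 2.89 + 6.76 + 0.49 = 10.18
s = √(10.18/2) = √5.09 ≈ 2.256

s = 2.256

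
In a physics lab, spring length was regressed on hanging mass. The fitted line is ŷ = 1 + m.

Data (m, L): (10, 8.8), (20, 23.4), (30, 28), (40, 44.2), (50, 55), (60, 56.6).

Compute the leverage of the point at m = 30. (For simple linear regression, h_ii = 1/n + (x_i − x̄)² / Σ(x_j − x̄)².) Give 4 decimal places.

m̄ = (10 + 20 + 30 + 40 + 50 + 60)/6 = 35
Σ(m − m̄)² = 625 + 225 + 25 + 25 + 225 + 625 = 1750
h = 1/6 + (-5)²/1750 = 0.166667 + 0.0142857 = 0.1810

h = 0.1810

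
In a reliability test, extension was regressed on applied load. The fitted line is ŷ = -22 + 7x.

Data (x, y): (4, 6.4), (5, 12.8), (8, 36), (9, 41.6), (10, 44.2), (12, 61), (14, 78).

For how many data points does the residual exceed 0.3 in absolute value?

6

x=4: ŷ = -22 + 7·4 = 6; e = 6.4 − 6 = 0.4
x=5: ŷ = -22 + 7·5 = 13; e = 12.8 − 13 = -0.2
x=8: ŷ = -22 + 7·8 = 34; e = 36 − 34 = 2
x=9: ŷ = -22 + 7·9 = 41; e = 41.6 − 41 = 0.6
x=10: ŷ = -22 + 7·10 = 48; e = 44.2 − 48 = -3.8
x=12: ŷ = -22 + 7·12 = 62; e = 61 − 62 = -1
x=14: ŷ = -22 + 7·14 = 76; e = 78 − 76 = 2
|e| > 0.3: x=4 (|e|=0.4), x=8 (|e|=2), x=9 (|e|=0.6), x=10 (|e|=3.8), x=12 (|e|=1), x=14 (|e|=2) → 6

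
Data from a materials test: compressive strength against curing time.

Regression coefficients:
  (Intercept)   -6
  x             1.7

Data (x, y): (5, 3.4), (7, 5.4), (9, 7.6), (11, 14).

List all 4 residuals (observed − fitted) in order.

x=5: ŷ = -6 + 1.7·5 = 2.5; e = 3.4 − 2.5 = 0.9
x=7: ŷ = -6 + 1.7·7 = 5.9; e = 5.4 − 5.9 = -0.5
x=9: ŷ = -6 + 1.7·9 = 9.3; e = 7.6 − 9.3 = -1.7
x=11: ŷ = -6 + 1.7·11 = 12.7; e = 14 − 12.7 = 1.3

0.9, -0.5, -1.7, 1.3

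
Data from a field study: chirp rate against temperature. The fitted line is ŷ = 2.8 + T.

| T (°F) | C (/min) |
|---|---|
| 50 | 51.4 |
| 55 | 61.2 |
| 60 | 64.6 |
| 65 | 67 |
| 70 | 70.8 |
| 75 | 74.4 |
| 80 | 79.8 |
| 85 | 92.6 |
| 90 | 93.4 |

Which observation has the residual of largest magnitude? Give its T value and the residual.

T=50: ŷ = 2.8 + 50 = 52.8; r = 51.4 − 52.8 = -1.4
T=55: ŷ = 2.8 + 55 = 57.8; r = 61.2 − 57.8 = 3.4
T=60: ŷ = 2.8 + 60 = 62.8; r = 64.6 − 62.8 = 1.8
T=65: ŷ = 2.8 + 65 = 67.8; r = 67 − 67.8 = -0.8
T=70: ŷ = 2.8 + 70 = 72.8; r = 70.8 − 72.8 = -2
T=75: ŷ = 2.8 + 75 = 77.8; r = 74.4 − 77.8 = -3.4
T=80: ŷ = 2.8 + 80 = 82.8; r = 79.8 − 82.8 = -3
T=85: ŷ = 2.8 + 85 = 87.8; r = 92.6 − 87.8 = 4.8
T=90: ŷ = 2.8 + 90 = 92.8; r = 93.4 − 92.8 = 0.6
Largest |r| is 4.8 at T = 85, residual 4.8.

T = 85, r = 4.8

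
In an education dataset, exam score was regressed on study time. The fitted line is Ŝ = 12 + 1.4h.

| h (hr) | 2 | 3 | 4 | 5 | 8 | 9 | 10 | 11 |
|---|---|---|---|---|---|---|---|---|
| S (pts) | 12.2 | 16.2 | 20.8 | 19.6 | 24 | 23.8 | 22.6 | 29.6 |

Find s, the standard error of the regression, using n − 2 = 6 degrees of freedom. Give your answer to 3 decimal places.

s = 2.417

h=2: Ŝ = 12 + 1.4·2 = 14.8; r = 12.2 − 14.8 = -2.6
h=3: Ŝ = 12 + 1.4·3 = 16.2; r = 16.2 − 16.2 = 0
h=4: Ŝ = 12 + 1.4·4 = 17.6; r = 20.8 − 17.6 = 3.2
h=5: Ŝ = 12 + 1.4·5 = 19; r = 19.6 − 19 = 0.6
h=8: Ŝ = 12 + 1.4·8 = 23.2; r = 24 − 23.2 = 0.8
h=9: Ŝ = 12 + 1.4·9 = 24.6; r = 23.8 − 24.6 = -0.8
h=10: Ŝ = 12 + 1.4·10 = 26; r = 22.6 − 26 = -3.4
h=11: Ŝ = 12 + 1.4·11 = 27.4; r = 29.6 − 27.4 = 2.2
SSE = 6.76 + 0 + 10.24 + 0.36 + 0.64 + 0.64 + 11.56 + 4.84 = 35.04
s = √(35.04/6) = √5.84 ≈ 2.417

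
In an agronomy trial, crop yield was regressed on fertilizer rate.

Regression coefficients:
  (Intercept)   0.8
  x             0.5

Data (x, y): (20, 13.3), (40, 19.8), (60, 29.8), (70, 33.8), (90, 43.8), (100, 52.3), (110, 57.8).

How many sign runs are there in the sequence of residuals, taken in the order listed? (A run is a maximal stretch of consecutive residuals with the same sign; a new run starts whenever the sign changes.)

3 runs

x=20: ŷ = 0.8 + 0.5·20 = 10.8; e = 13.3 − 10.8 = 2.5
x=40: ŷ = 0.8 + 0.5·40 = 20.8; e = 19.8 − 20.8 = -1
x=60: ŷ = 0.8 + 0.5·60 = 30.8; e = 29.8 − 30.8 = -1
x=70: ŷ = 0.8 + 0.5·70 = 35.8; e = 33.8 − 35.8 = -2
x=90: ŷ = 0.8 + 0.5·90 = 45.8; e = 43.8 − 45.8 = -2
x=100: ŷ = 0.8 + 0.5·100 = 50.8; e = 52.3 − 50.8 = 1.5
x=110: ŷ = 0.8 + 0.5·110 = 55.8; e = 57.8 − 55.8 = 2
Signs: + − − − − + +
Runs: +×1, −×4, +×2 → 3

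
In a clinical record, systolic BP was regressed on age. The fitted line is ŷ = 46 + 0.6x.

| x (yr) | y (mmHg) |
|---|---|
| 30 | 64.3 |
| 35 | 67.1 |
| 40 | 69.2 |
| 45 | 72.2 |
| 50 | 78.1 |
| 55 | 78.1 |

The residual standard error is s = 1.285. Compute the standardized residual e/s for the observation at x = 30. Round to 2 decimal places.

ŷ = 46 + 0.6·30 = 64
e = 64.3 − 64 = 0.3
e/s = 0.3 / 1.285 = 0.23

0.23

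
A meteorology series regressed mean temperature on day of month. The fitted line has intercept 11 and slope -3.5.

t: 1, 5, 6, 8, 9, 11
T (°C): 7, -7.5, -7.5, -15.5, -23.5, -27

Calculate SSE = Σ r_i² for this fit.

SSE = 19

t=1: ŷ = 11 − 3.5·1 = 7.5; r = 7 − 7.5 = -0.5
t=5: ŷ = 11 − 3.5·5 = -6.5; r = -7.5 − (-6.5) = -1
t=6: ŷ = 11 − 3.5·6 = -10; r = -7.5 − (-10) = 2.5
t=8: ŷ = 11 − 3.5·8 = -17; r = -15.5 − (-17) = 1.5
t=9: ŷ = 11 − 3.5·9 = -20.5; r = -23.5 − (-20.5) = -3
t=11: ŷ = 11 − 3.5·11 = -27.5; r = -27 − (-27.5) = 0.5
SSE = 0.25 + 1 + 6.25 + 2.25 + 9 + 0.25 = 19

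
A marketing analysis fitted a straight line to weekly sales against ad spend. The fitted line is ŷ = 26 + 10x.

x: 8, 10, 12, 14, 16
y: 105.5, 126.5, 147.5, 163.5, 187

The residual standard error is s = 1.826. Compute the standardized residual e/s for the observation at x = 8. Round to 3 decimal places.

-0.274

ŷ = 26 + 10·8 = 106
e = 105.5 − 106 = -0.5
e/s = -0.5 / 1.826 = -0.274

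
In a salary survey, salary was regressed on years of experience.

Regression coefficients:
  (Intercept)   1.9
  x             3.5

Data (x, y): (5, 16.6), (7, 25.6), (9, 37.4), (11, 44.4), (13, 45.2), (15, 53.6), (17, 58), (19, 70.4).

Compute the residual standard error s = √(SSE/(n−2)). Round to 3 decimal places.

s = 3.202

x=5: ŷ = 1.9 + 3.5·5 = 19.4; e = 16.6 − 19.4 = -2.8
x=7: ŷ = 1.9 + 3.5·7 = 26.4; e = 25.6 − 26.4 = -0.8
x=9: ŷ = 1.9 + 3.5·9 = 33.4; e = 37.4 − 33.4 = 4
x=11: ŷ = 1.9 + 3.5·11 = 40.4; e = 44.4 − 40.4 = 4
x=13: ŷ = 1.9 + 3.5·13 = 47.4; e = 45.2 − 47.4 = -2.2
x=15: ŷ = 1.9 + 3.5·15 = 54.4; e = 53.6 − 54.4 = -0.8
x=17: ŷ = 1.9 + 3.5·17 = 61.4; e = 58 − 61.4 = -3.4
x=19: ŷ = 1.9 + 3.5·19 = 68.4; e = 70.4 − 68.4 = 2
SSE = 7.84 + 0.64 + 16 + 16 + 4.84 + 0.64 + 11.56 + 4 = 61.52
s = √(61.52/6) = √10.2533 ≈ 3.202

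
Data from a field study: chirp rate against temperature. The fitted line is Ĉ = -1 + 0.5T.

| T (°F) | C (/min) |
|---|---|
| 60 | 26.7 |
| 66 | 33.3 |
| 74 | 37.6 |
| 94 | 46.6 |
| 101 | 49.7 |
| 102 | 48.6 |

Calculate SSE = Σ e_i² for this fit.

SSE = 11.9

T=60: Ĉ = -1 + 0.5·60 = 29; e = 26.7 − 29 = -2.3
T=66: Ĉ = -1 + 0.5·66 = 32; e = 33.3 − 32 = 1.3
T=74: Ĉ = -1 + 0.5·74 = 36; e = 37.6 − 36 = 1.6
T=94: Ĉ = -1 + 0.5·94 = 46; e = 46.6 − 46 = 0.6
T=101: Ĉ = -1 + 0.5·101 = 49.5; e = 49.7 − 49.5 = 0.2
T=102: Ĉ = -1 + 0.5·102 = 50; e = 48.6 − 50 = -1.4
SSE = 5.29 + 1.69 + 2.56 + 0.36 + 0.04 + 1.96 = 11.9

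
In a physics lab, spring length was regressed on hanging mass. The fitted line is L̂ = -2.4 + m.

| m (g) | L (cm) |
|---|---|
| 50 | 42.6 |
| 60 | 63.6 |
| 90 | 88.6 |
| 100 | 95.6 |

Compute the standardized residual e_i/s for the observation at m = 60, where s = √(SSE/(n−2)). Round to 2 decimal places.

1.04

m=50: L̂ = -2.4 + 50 = 47.6; e = 42.6 − 47.6 = -5
m=60: L̂ = -2.4 + 60 = 57.6; e = 63.6 − 57.6 = 6
m=90: L̂ = -2.4 + 90 = 87.6; e = 88.6 − 87.6 = 1
m=100: L̂ = -2.4 + 100 = 97.6; e = 95.6 − 97.6 = -2
SSE = 25 + 36 + 1 + 4 = 66
s = √(66/2) = 5.74456
e/s = 6 / 5.74456 = 1.04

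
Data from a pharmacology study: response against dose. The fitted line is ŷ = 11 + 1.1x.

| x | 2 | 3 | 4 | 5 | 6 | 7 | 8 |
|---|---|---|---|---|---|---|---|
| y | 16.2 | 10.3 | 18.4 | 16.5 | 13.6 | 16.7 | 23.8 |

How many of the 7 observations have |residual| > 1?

6

x=2: ŷ = 11 + 1.1·2 = 13.2; r = 16.2 − 13.2 = 3
x=3: ŷ = 11 + 1.1·3 = 14.3; r = 10.3 − 14.3 = -4
x=4: ŷ = 11 + 1.1·4 = 15.4; r = 18.4 − 15.4 = 3
x=5: ŷ = 11 + 1.1·5 = 16.5; r = 16.5 − 16.5 = 0
x=6: ŷ = 11 + 1.1·6 = 17.6; r = 13.6 − 17.6 = -4
x=7: ŷ = 11 + 1.1·7 = 18.7; r = 16.7 − 18.7 = -2
x=8: ŷ = 11 + 1.1·8 = 19.8; r = 23.8 − 19.8 = 4
|r| > 1: x=2 (|r|=3), x=3 (|r|=4), x=4 (|r|=3), x=6 (|r|=4), x=7 (|r|=2), x=8 (|r|=4) → 6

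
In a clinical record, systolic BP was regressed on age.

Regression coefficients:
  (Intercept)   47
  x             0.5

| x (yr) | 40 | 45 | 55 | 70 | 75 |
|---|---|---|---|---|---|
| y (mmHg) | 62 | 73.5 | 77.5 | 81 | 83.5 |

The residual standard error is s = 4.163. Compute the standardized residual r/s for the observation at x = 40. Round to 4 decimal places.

ŷ = 47 + 0.5·40 = 67
r = 62 − 67 = -5
r/s = -5 / 4.163 = -1.2011

-1.2011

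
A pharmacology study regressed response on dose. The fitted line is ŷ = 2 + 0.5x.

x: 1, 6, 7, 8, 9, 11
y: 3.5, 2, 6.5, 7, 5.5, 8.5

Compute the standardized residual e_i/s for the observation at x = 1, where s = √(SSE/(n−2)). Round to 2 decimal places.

x=1: ŷ = 2 + 0.5·1 = 2.5; e = 3.5 − 2.5 = 1
x=6: ŷ = 2 + 0.5·6 = 5; e = 2 − 5 = -3
x=7: ŷ = 2 + 0.5·7 = 5.5; e = 6.5 − 5.5 = 1
x=8: ŷ = 2 + 0.5·8 = 6; e = 7 − 6 = 1
x=9: ŷ = 2 + 0.5·9 = 6.5; e = 5.5 − 6.5 = -1
x=11: ŷ = 2 + 0.5·11 = 7.5; e = 8.5 − 7.5 = 1
SSE = 1 + 9 + 1 + 1 + 1 + 1 = 14
s = √(14/4) = 1.87083
e/s = 1 / 1.87083 = 0.53

0.53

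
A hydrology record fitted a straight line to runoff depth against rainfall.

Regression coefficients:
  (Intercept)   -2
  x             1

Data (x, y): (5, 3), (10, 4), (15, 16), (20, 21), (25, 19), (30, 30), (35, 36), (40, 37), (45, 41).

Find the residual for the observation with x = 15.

r = 3

ŷ = -2 + 15 = 13
r = 16 − 13 = 3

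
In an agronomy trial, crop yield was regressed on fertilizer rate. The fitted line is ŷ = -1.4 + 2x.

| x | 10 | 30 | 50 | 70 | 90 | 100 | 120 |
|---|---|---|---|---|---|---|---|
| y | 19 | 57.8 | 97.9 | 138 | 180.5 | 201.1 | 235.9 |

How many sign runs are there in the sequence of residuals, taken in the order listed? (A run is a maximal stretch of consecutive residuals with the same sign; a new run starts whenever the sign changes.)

x=10: ŷ = -1.4 + 2·10 = 18.6; r = 19 − 18.6 = 0.4
x=30: ŷ = -1.4 + 2·30 = 58.6; r = 57.8 − 58.6 = -0.8
x=50: ŷ = -1.4 + 2·50 = 98.6; r = 97.9 − 98.6 = -0.7
x=70: ŷ = -1.4 + 2·70 = 138.6; r = 138 − 138.6 = -0.6
x=90: ŷ = -1.4 + 2·90 = 178.6; r = 180.5 − 178.6 = 1.9
x=100: ŷ = -1.4 + 2·100 = 198.6; r = 201.1 − 198.6 = 2.5
x=120: ŷ = -1.4 + 2·120 = 238.6; r = 235.9 − 238.6 = -2.7
Signs: + − − − + + −
Runs: +×1, −×3, +×2, −×1 → 4

4 runs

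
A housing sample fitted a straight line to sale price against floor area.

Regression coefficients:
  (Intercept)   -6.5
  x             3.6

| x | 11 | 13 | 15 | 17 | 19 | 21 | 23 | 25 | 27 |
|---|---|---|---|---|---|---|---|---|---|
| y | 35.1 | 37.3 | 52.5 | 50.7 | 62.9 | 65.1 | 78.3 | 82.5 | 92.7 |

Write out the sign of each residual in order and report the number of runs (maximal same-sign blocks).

x=11: ŷ = -6.5 + 3.6·11 = 33.1; e = 35.1 − 33.1 = 2
x=13: ŷ = -6.5 + 3.6·13 = 40.3; e = 37.3 − 40.3 = -3
x=15: ŷ = -6.5 + 3.6·15 = 47.5; e = 52.5 − 47.5 = 5
x=17: ŷ = -6.5 + 3.6·17 = 54.7; e = 50.7 − 54.7 = -4
x=19: ŷ = -6.5 + 3.6·19 = 61.9; e = 62.9 − 61.9 = 1
x=21: ŷ = -6.5 + 3.6·21 = 69.1; e = 65.1 − 69.1 = -4
x=23: ŷ = -6.5 + 3.6·23 = 76.3; e = 78.3 − 76.3 = 2
x=25: ŷ = -6.5 + 3.6·25 = 83.5; e = 82.5 − 83.5 = -1
x=27: ŷ = -6.5 + 3.6·27 = 90.7; e = 92.7 − 90.7 = 2
Signs: + − + − + − + − +
Runs: +×1, −×1, +×1, −×1, +×1, −×1, +×1, −×1, +×1 → 9

9 runs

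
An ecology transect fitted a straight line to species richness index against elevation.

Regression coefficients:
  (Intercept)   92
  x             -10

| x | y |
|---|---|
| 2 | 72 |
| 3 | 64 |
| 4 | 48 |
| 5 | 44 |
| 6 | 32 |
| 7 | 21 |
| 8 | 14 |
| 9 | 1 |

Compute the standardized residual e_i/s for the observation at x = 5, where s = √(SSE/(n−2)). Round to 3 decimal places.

x=2: ŷ = 92 − 10·2 = 72; e = 72 − 72 = 0
x=3: ŷ = 92 − 10·3 = 62; e = 64 − 62 = 2
x=4: ŷ = 92 − 10·4 = 52; e = 48 − 52 = -4
x=5: ŷ = 92 − 10·5 = 42; e = 44 − 42 = 2
x=6: ŷ = 92 − 10·6 = 32; e = 32 − 32 = 0
x=7: ŷ = 92 − 10·7 = 22; e = 21 − 22 = -1
x=8: ŷ = 92 − 10·8 = 12; e = 14 − 12 = 2
x=9: ŷ = 92 − 10·9 = 2; e = 1 − 2 = -1
SSE = 0 + 4 + 16 + 4 + 0 + 1 + 4 + 1 = 30
s = √(30/6) = 2.23607
e/s = 2 / 2.23607 = 0.894

0.894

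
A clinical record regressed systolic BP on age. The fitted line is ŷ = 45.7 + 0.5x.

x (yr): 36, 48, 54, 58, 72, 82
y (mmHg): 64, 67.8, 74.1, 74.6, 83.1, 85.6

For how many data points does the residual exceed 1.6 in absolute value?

x=36: ŷ = 45.7 + 0.5·36 = 63.7; r = 64 − 63.7 = 0.3
x=48: ŷ = 45.7 + 0.5·48 = 69.7; r = 67.8 − 69.7 = -1.9
x=54: ŷ = 45.7 + 0.5·54 = 72.7; r = 74.1 − 72.7 = 1.4
x=58: ŷ = 45.7 + 0.5·58 = 74.7; r = 74.6 − 74.7 = -0.1
x=72: ŷ = 45.7 + 0.5·72 = 81.7; r = 83.1 − 81.7 = 1.4
x=82: ŷ = 45.7 + 0.5·82 = 86.7; r = 85.6 − 86.7 = -1.1
|r| > 1.6: x=48 (|r|=1.9) → 1

1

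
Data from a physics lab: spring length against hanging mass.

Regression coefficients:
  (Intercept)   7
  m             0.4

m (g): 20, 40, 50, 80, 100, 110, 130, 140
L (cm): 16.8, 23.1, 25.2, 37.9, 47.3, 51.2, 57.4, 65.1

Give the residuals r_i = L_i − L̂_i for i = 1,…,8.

1.8, 0.1, -1.8, -1.1, 0.3, 0.2, -1.6, 2.1

m=20: L̂ = 7 + 0.4·20 = 15; r = 16.8 − 15 = 1.8
m=40: L̂ = 7 + 0.4·40 = 23; r = 23.1 − 23 = 0.1
m=50: L̂ = 7 + 0.4·50 = 27; r = 25.2 − 27 = -1.8
m=80: L̂ = 7 + 0.4·80 = 39; r = 37.9 − 39 = -1.1
m=100: L̂ = 7 + 0.4·100 = 47; r = 47.3 − 47 = 0.3
m=110: L̂ = 7 + 0.4·110 = 51; r = 51.2 − 51 = 0.2
m=130: L̂ = 7 + 0.4·130 = 59; r = 57.4 − 59 = -1.6
m=140: L̂ = 7 + 0.4·140 = 63; r = 65.1 − 63 = 2.1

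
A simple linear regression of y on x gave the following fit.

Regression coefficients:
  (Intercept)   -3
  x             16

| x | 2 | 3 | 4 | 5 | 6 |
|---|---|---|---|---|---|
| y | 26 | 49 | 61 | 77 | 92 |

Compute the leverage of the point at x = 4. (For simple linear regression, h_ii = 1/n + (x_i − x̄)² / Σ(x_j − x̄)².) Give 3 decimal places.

h = 0.200

x̄ = (2 + 3 + 4 + 5 + 6)/5 = 4
Σ(x − x̄)² = 4 + 1 + 0 + 1 + 4 = 10
h = 1/5 + (0)²/10 = 0.2 + 0 = 0.200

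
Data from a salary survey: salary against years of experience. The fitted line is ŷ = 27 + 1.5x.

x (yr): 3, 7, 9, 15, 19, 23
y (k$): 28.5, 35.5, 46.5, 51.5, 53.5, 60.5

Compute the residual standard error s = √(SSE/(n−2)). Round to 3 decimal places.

s = 3.808

x=3: ŷ = 27 + 1.5·3 = 31.5; r = 28.5 − 31.5 = -3
x=7: ŷ = 27 + 1.5·7 = 37.5; r = 35.5 − 37.5 = -2
x=9: ŷ = 27 + 1.5·9 = 40.5; r = 46.5 − 40.5 = 6
x=15: ŷ = 27 + 1.5·15 = 49.5; r = 51.5 − 49.5 = 2
x=19: ŷ = 27 + 1.5·19 = 55.5; r = 53.5 − 55.5 = -2
x=23: ŷ = 27 + 1.5·23 = 61.5; r = 60.5 − 61.5 = -1
SSE = 9 + 4 + 36 + 4 + 4 + 1 = 58
s = √(58/4) = √14.5 ≈ 3.808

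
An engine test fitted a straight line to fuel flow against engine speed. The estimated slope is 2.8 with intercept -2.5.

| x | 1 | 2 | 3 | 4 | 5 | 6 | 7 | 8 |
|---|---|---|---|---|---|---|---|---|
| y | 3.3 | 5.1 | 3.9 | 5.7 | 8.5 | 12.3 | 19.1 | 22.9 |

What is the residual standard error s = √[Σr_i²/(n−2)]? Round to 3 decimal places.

x=1: ŷ = -2.5 + 2.8·1 = 0.3; r = 3.3 − 0.3 = 3
x=2: ŷ = -2.5 + 2.8·2 = 3.1; r = 5.1 − 3.1 = 2
x=3: ŷ = -2.5 + 2.8·3 = 5.9; r = 3.9 − 5.9 = -2
x=4: ŷ = -2.5 + 2.8·4 = 8.7; r = 5.7 − 8.7 = -3
x=5: ŷ = -2.5 + 2.8·5 = 11.5; r = 8.5 − 11.5 = -3
x=6: ŷ = -2.5 + 2.8·6 = 14.3; r = 12.3 − 14.3 = -2
x=7: ŷ = -2.5 + 2.8·7 = 17.1; r = 19.1 − 17.1 = 2
x=8: ŷ = -2.5 + 2.8·8 = 19.9; r = 22.9 − 19.9 = 3
SSE = 9 + 4 + 4 + 9 + 9 + 4 + 4 + 9 = 52
s = √(52/6) = √8.66667 ≈ 2.944

s = 2.944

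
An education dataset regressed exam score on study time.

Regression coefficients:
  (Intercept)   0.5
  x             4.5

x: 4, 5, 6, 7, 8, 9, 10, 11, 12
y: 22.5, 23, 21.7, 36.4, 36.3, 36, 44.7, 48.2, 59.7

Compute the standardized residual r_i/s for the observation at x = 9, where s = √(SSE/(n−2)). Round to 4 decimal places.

x=4: ŷ = 0.5 + 4.5·4 = 18.5; r = 22.5 − 18.5 = 4
x=5: ŷ = 0.5 + 4.5·5 = 23; r = 23 − 23 = 0
x=6: ŷ = 0.5 + 4.5·6 = 27.5; r = 21.7 − 27.5 = -5.8
x=7: ŷ = 0.5 + 4.5·7 = 32; r = 36.4 − 32 = 4.4
x=8: ŷ = 0.5 + 4.5·8 = 36.5; r = 36.3 − 36.5 = -0.2
x=9: ŷ = 0.5 + 4.5·9 = 41; r = 36 − 41 = -5
x=10: ŷ = 0.5 + 4.5·10 = 45.5; r = 44.7 − 45.5 = -0.8
x=11: ŷ = 0.5 + 4.5·11 = 50; r = 48.2 − 50 = -1.8
x=12: ŷ = 0.5 + 4.5·12 = 54.5; r = 59.7 − 54.5 = 5.2
SSE = 16 + 0 + 33.64 + 19.36 + 0.04 + 25 + 0.64 + 3.24 + 27.04 = 124.96
s = √(124.96/7) = 4.2251
r/s = -5 / 4.2251 = -1.1834

-1.1834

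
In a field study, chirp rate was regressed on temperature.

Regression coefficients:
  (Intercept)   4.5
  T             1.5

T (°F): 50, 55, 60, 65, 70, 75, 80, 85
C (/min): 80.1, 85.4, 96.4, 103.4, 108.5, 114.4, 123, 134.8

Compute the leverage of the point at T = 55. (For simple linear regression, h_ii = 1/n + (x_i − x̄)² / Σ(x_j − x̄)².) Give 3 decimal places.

T̄ = (50 + 55 + 60 + 65 + 70 + 75 + 80 + 85)/8 = 67.5
Σ(T − T̄)² = 306.25 + 156.25 + 56.25 + 6.25 + 6.25 + 56.25 + 156.25 + 306.25 = 1050
h = 1/8 + (-12.5)²/1050 = 0.125 + 0.14881 = 0.274

h = 0.274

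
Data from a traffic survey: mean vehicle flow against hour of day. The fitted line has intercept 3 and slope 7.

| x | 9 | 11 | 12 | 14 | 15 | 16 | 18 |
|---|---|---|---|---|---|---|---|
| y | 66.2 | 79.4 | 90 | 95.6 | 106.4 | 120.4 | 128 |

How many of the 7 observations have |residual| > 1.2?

x=9: ŷ = 3 + 7·9 = 66; r = 66.2 − 66 = 0.2
x=11: ŷ = 3 + 7·11 = 80; r = 79.4 − 80 = -0.6
x=12: ŷ = 3 + 7·12 = 87; r = 90 − 87 = 3
x=14: ŷ = 3 + 7·14 = 101; r = 95.6 − 101 = -5.4
x=15: ŷ = 3 + 7·15 = 108; r = 106.4 − 108 = -1.6
x=16: ŷ = 3 + 7·16 = 115; r = 120.4 − 115 = 5.4
x=18: ŷ = 3 + 7·18 = 129; r = 128 − 129 = -1
|r| > 1.2: x=12 (|r|=3), x=14 (|r|=5.4), x=15 (|r|=1.6), x=16 (|r|=5.4) → 4

4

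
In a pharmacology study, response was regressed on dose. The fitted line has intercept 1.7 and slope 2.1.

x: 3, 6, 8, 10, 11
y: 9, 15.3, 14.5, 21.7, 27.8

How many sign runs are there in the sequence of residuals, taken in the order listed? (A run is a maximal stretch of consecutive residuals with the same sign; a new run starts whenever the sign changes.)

3 runs

x=3: ŷ = 1.7 + 2.1·3 = 8; e = 9 − 8 = 1
x=6: ŷ = 1.7 + 2.1·6 = 14.3; e = 15.3 − 14.3 = 1
x=8: ŷ = 1.7 + 2.1·8 = 18.5; e = 14.5 − 18.5 = -4
x=10: ŷ = 1.7 + 2.1·10 = 22.7; e = 21.7 − 22.7 = -1
x=11: ŷ = 1.7 + 2.1·11 = 24.8; e = 27.8 − 24.8 = 3
Signs: + + − − +
Runs: +×2, −×2, +×1 → 3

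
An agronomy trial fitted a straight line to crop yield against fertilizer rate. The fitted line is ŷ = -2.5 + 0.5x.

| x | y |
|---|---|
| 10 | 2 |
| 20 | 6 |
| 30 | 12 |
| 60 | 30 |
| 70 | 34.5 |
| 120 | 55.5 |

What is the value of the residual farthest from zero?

x=10: ŷ = -2.5 + 0.5·10 = 2.5; e = 2 − 2.5 = -0.5
x=20: ŷ = -2.5 + 0.5·20 = 7.5; e = 6 − 7.5 = -1.5
x=30: ŷ = -2.5 + 0.5·30 = 12.5; e = 12 − 12.5 = -0.5
x=60: ŷ = -2.5 + 0.5·60 = 27.5; e = 30 − 27.5 = 2.5
x=70: ŷ = -2.5 + 0.5·70 = 32.5; e = 34.5 − 32.5 = 2
x=120: ŷ = -2.5 + 0.5·120 = 57.5; e = 55.5 − 57.5 = -2
Largest |e| is 2.5 at x = 60, residual 2.5.

e = 2.5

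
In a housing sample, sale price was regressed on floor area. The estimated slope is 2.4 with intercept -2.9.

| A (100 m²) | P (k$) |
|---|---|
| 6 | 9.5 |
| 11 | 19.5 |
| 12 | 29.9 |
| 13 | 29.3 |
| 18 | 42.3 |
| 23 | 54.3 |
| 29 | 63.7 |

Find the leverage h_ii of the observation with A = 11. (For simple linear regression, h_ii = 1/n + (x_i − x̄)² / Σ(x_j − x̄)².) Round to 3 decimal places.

Ā = (6 + 11 + 12 + 13 + 18 + 23 + 29)/7 = 16
Σ(A − Ā)² = 100 + 25 + 16 + 9 + 4 + 49 + 169 = 372
h = 1/7 + (-5)²/372 = 0.142857 + 0.0672043 = 0.210

h = 0.210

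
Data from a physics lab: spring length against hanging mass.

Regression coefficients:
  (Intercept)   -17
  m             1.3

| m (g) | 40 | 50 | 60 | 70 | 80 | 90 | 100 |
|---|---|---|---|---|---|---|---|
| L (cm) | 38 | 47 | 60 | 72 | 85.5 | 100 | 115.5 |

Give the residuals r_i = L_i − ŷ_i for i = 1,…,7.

m=40: ŷ = -17 + 1.3·40 = 35; r = 38 − 35 = 3
m=50: ŷ = -17 + 1.3·50 = 48; r = 47 − 48 = -1
m=60: ŷ = -17 + 1.3·60 = 61; r = 60 − 61 = -1
m=70: ŷ = -17 + 1.3·70 = 74; r = 72 − 74 = -2
m=80: ŷ = -17 + 1.3·80 = 87; r = 85.5 − 87 = -1.5
m=90: ŷ = -17 + 1.3·90 = 100; r = 100 − 100 = 0
m=100: ŷ = -17 + 1.3·100 = 113; r = 115.5 − 113 = 2.5

3, -1, -1, -2, -1.5, 0, 2.5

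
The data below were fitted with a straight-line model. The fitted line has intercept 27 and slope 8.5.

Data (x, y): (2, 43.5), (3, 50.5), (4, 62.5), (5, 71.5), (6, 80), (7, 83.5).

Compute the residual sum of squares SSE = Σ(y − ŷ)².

x=2: ŷ = 27 + 8.5·2 = 44; e = 43.5 − 44 = -0.5
x=3: ŷ = 27 + 8.5·3 = 52.5; e = 50.5 − 52.5 = -2
x=4: ŷ = 27 + 8.5·4 = 61; e = 62.5 − 61 = 1.5
x=5: ŷ = 27 + 8.5·5 = 69.5; e = 71.5 − 69.5 = 2
x=6: ŷ = 27 + 8.5·6 = 78; e = 80 − 78 = 2
x=7: ŷ = 27 + 8.5·7 = 86.5; e = 83.5 − 86.5 = -3
SSE = 0.25 + 4 + 2.25 + 4 + 4 + 9 = 23.5

SSE = 23.5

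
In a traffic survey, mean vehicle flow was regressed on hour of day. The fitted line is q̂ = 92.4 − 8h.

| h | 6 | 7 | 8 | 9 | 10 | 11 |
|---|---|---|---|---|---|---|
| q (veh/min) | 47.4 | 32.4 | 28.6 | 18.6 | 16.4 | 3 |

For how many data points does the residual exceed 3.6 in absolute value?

2

h=6: q̂ = 92.4 − 8·6 = 44.4; r = 47.4 − 44.4 = 3
h=7: q̂ = 92.4 − 8·7 = 36.4; r = 32.4 − 36.4 = -4
h=8: q̂ = 92.4 − 8·8 = 28.4; r = 28.6 − 28.4 = 0.2
h=9: q̂ = 92.4 − 8·9 = 20.4; r = 18.6 − 20.4 = -1.8
h=10: q̂ = 92.4 − 8·10 = 12.4; r = 16.4 − 12.4 = 4
h=11: q̂ = 92.4 − 8·11 = 4.4; r = 3 − 4.4 = -1.4
|r| > 3.6: h=7 (|r|=4), h=10 (|r|=4) → 2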